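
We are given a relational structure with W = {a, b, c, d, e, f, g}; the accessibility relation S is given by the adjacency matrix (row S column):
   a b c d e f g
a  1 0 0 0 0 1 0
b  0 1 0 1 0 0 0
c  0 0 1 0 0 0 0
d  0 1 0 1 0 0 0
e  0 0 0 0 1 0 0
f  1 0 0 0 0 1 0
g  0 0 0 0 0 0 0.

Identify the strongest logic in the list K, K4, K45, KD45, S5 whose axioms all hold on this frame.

Transitive (axiom 4): yes — every two-step S-path is closed by a direct edge.
Euclidean (axiom 5): yes — any two successors of a common world are S-related.
Serial (axiom D): no — g has no S-successor.
Reflexive (axiom T): no — g is not related to itself.
So F validates K, K4, K45; KD45 would additionally require S to be serial. The strongest is K45.

K45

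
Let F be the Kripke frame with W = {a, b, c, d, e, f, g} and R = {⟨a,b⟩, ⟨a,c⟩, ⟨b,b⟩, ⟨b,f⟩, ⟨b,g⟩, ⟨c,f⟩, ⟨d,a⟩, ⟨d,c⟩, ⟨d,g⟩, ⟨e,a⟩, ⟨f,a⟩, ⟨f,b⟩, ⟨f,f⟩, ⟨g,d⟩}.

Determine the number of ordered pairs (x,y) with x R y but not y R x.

Enumerating: (a,b), (a,c), (b,g), (c,f), (d,a), (d,c), (e,a), (f,a).

8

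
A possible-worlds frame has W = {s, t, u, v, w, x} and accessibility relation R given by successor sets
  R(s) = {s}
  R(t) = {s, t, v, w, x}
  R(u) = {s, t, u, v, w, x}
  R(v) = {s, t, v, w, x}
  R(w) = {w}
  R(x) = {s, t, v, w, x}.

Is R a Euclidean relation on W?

No

Euclidean: no — t R s and t R v, but not s R v.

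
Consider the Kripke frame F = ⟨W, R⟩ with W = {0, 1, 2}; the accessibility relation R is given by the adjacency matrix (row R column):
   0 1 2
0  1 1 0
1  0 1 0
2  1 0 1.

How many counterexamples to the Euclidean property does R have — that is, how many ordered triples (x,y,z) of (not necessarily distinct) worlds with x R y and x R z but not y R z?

Enumerating: (0,1,0), (2,0,2).

2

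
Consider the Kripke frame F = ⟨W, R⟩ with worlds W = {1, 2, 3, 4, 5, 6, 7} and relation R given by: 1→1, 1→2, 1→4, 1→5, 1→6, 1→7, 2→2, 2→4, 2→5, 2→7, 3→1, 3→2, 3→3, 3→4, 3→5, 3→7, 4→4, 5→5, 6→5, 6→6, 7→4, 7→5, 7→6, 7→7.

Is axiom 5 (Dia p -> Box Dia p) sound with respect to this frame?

By correspondence theory, 5 is valid on a frame iff R is Euclidean.
Euclidean: no — 1 R 2 and 1 R 6, but not 2 R 6.

No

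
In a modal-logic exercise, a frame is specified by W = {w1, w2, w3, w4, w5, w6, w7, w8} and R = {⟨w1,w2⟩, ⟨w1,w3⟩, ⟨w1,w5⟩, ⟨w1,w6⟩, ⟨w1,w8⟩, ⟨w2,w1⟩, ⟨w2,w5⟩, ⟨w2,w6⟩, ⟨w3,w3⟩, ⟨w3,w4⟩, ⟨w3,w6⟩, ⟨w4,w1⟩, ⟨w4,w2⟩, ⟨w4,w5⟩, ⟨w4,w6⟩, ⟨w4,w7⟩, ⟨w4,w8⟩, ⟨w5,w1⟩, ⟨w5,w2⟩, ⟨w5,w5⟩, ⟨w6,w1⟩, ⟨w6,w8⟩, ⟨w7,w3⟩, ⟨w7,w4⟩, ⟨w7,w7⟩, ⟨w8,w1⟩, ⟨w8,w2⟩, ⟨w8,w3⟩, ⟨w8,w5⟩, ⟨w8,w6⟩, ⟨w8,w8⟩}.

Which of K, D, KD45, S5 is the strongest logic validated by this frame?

D

Serial (axiom D): yes — every world has a successor (e.g. w1 R w2).
Transitive (axiom 4): no — w1 R w3 and w3 R w4, but not w1 R w4.
Euclidean (axiom 5): no — w1 R w2 and w1 R w3, but not w2 R w3.
Reflexive (axiom T): no — w1 is not related to itself.
So F validates K, D; KD45 would additionally require R to be Euclidean and transitive. The strongest is D.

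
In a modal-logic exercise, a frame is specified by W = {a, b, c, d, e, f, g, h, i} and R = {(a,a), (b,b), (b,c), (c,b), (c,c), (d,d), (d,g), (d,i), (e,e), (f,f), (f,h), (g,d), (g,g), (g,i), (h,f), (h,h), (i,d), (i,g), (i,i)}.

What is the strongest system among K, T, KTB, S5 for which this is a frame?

S5

Reflexive (axiom T): yes — every world is R-related to itself.
Symmetric (axiom B): yes — every pair in R has its reverse in R.
Euclidean (axiom 5): yes — any two successors of a common world are R-related.
So F validates K, T, KTB, S5. The strongest is S5.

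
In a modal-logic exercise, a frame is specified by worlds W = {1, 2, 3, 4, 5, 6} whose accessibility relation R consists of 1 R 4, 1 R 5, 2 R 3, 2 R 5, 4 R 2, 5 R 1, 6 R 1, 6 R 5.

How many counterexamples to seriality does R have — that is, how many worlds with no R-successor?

1

Enumerating: 3.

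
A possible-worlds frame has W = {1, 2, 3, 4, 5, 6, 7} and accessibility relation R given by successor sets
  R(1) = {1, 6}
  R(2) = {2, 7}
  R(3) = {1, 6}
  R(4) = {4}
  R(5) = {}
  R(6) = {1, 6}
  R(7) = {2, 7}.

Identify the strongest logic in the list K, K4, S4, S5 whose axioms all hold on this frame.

K4

Transitive (axiom 4): yes — every two-step R-path is closed by a direct edge.
Reflexive (axiom T): no — 3 is not related to itself.
Euclidean (axiom 5): yes — any two successors of a common world are R-related.
So F validates K, K4; S4 would additionally require R to be reflexive. The strongest is K4.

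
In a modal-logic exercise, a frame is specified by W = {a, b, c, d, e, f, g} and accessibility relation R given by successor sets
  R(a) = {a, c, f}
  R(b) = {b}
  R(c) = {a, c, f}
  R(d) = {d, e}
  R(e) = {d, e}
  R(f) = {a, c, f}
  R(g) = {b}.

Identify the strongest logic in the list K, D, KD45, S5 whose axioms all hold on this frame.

KD45

Serial (axiom D): yes — every world has a successor (e.g. a R a).
Transitive (axiom 4): yes — every two-step R-path is closed by a direct edge.
Euclidean (axiom 5): yes — any two successors of a common world are R-related.
Reflexive (axiom T): no — g is not related to itself.
So F validates K, D, KD45; S5 would additionally require R to be reflexive. The strongest is KD45.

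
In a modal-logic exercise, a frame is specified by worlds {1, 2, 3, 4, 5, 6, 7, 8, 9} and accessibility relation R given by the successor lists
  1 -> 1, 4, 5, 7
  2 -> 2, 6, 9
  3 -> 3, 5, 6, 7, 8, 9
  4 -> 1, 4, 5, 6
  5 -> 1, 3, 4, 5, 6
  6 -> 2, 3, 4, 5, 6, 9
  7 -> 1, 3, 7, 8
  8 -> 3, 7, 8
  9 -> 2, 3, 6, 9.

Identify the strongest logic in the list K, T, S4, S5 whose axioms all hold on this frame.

T

Reflexive (axiom T): yes — every world is R-related to itself.
Transitive (axiom 4): no — 1 R 4 and 4 R 6, but not 1 R 6.
Euclidean (axiom 5): no — 1 R 4 and 1 R 7, but not 4 R 7.
So F validates K, T; S4 would additionally require R to be transitive. The strongest is T.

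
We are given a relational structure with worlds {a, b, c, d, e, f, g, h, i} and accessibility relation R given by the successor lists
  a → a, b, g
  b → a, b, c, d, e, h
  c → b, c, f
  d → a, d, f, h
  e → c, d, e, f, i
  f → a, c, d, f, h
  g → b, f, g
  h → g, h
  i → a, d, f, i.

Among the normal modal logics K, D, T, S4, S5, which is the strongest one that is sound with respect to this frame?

T

Serial (axiom D): yes — every world has a successor (e.g. a R a).
Reflexive (axiom T): yes — every world is R-related to itself.
Transitive (axiom 4): no — a R b and b R c, but not a R c.
Euclidean (axiom 5): no — a R b and a R g, but not b R g.
So F validates K, D, T; S4 would additionally require R to be transitive. The strongest is T.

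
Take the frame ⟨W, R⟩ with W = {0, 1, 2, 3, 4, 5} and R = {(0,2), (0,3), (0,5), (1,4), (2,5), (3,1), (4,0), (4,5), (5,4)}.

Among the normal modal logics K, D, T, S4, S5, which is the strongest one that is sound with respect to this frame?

Serial (axiom D): yes — every world has a successor (e.g. 0 R 2).
Reflexive (axiom T): no — 0 is not related to itself.
Transitive (axiom 4): no — 0 R 3 and 3 R 1, but not 0 R 1.
Euclidean (axiom 5): no — 0 R 2 and 0 R 3, but not 2 R 3.
So F validates K, D; T would additionally require R to be reflexive. The strongest is D.

D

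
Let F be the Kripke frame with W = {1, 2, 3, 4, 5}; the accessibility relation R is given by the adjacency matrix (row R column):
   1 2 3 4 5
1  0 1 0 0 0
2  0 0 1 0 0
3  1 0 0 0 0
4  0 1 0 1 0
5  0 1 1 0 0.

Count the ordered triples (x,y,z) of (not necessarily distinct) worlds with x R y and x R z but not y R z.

Enumerating: (1,2,2), (2,3,3), (3,1,1), (4,2,2), (4,2,4), (5,2,2), (5,3,2), (5,3,3).

8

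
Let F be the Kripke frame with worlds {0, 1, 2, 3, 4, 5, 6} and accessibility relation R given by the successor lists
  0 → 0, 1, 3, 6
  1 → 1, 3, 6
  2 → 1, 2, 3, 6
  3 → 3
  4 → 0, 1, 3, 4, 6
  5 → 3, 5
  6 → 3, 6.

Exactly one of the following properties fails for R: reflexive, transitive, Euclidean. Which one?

Euclidean

Reflexive: yes — every world is R-related to itself.
Transitive: yes — every two-step R-path is closed by a direct edge.
Euclidean: no — 0 R 3 and 0 R 1, but not 3 R 1.
Only Euclidean fails.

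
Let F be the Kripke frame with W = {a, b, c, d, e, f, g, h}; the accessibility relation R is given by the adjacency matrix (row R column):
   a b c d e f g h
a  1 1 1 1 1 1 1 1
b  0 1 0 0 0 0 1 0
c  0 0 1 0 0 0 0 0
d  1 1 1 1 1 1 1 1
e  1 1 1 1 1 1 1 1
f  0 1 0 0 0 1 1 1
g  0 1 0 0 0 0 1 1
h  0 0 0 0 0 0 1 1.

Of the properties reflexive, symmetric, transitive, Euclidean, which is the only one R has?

reflexive

Reflexive: yes — every world is R-related to itself.
Symmetric: no — a R b but not b R a.
Transitive: no — b R g and g R h, but not b R h.
Euclidean: no — a R b and a R c, but not b R c.
Only reflexive holds.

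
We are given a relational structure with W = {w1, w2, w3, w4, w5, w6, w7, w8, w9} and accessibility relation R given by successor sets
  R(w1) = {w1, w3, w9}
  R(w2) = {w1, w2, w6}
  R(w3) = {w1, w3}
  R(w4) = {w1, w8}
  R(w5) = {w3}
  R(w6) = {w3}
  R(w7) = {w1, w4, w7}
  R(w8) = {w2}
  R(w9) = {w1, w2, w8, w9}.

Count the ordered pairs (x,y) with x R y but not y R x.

11

Enumerating: (w2,w1), (w2,w6), (w4,w1), (w4,w8), (w5,w3), (w6,w3), (w7,w1), (w7,w4), (w8,w2), (w9,w2), (w9,w8).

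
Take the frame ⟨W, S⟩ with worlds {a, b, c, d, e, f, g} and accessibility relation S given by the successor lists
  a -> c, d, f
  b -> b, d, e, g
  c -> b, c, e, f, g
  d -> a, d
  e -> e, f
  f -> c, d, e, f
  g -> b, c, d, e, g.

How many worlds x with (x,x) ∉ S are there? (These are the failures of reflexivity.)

1

Enumerating: a.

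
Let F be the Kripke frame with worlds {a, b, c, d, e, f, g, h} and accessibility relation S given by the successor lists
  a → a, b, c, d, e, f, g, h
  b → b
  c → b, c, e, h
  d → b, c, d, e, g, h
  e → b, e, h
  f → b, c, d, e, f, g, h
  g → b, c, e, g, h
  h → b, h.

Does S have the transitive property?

Transitive: yes — every two-step S-path is closed by a direct edge.

Yes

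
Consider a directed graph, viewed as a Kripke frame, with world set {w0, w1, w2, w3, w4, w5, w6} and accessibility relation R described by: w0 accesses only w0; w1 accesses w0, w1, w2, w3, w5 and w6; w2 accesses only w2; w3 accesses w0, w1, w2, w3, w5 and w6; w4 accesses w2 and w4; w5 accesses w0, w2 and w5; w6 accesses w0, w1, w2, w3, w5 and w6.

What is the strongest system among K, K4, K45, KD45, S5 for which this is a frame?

Transitive (axiom 4): yes — every two-step R-path is closed by a direct edge.
Euclidean (axiom 5): no — w1 R w0 and w1 R w2, but not w0 R w2.
Serial (axiom D): yes — every world has a successor (e.g. w0 R w0).
Reflexive (axiom T): yes — every world is R-related to itself.
So F validates K, K4; K45 would additionally require R to be Euclidean. The strongest is K4.

K4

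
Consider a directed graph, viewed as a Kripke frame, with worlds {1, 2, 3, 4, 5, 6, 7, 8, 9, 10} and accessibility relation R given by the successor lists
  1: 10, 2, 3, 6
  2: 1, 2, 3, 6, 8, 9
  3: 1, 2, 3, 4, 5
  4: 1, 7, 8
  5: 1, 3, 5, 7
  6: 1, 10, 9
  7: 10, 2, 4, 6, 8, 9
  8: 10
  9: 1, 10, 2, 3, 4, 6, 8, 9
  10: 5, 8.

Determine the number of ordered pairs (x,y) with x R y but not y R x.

Enumerating: (1,10), (10,5), (2,6), (2,8), (3,4), (4,1), (4,8), (5,1), (5,7), (6,10), (7,10), (7,2), … and 8 more.
Total: 20.

20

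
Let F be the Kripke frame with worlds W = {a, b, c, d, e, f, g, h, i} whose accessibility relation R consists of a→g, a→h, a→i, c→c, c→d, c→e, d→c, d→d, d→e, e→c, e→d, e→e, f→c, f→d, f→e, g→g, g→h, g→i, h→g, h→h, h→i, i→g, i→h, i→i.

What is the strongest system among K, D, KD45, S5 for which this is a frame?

Serial (axiom D): no — b has no R-successor.
Transitive (axiom 4): yes — every two-step R-path is closed by a direct edge.
Euclidean (axiom 5): yes — any two successors of a common world are R-related.
Reflexive (axiom T): no — a is not related to itself.
So F validates K; D would additionally require R to be serial. The strongest is K.

K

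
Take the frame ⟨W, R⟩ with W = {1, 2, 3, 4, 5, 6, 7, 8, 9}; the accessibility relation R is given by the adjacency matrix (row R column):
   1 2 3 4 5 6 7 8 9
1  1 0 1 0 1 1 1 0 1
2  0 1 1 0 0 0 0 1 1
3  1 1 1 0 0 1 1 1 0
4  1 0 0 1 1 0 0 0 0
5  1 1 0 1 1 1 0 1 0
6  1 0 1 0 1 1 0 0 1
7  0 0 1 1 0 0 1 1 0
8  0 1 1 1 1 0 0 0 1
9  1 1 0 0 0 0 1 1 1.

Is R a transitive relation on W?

Transitive: no — 1 R 3 and 3 R 2, but not 1 R 2.

No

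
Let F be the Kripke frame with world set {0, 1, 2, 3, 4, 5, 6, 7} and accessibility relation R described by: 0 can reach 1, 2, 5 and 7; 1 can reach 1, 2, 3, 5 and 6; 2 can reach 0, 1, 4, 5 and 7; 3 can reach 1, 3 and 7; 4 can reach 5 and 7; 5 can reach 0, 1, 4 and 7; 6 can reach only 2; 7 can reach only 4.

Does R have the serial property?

Yes

Serial: yes — every world has a successor (e.g. 0 R 1).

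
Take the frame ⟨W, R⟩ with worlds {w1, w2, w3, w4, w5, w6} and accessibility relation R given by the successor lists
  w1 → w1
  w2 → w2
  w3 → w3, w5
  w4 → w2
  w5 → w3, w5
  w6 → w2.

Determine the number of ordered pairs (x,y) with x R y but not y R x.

Enumerating: (w4,w2), (w6,w2).

2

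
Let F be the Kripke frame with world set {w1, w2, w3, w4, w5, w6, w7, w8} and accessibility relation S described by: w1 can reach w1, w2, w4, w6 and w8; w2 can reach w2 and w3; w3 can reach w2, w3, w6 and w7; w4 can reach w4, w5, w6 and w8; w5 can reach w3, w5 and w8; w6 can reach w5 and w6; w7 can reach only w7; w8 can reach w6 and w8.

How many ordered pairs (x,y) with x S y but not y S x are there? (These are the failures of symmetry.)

13

Enumerating: (w1,w2), (w1,w4), (w1,w6), (w1,w8), (w3,w6), (w3,w7), (w4,w5), (w4,w6), (w4,w8), (w5,w3), (w5,w8), (w6,w5), (w8,w6).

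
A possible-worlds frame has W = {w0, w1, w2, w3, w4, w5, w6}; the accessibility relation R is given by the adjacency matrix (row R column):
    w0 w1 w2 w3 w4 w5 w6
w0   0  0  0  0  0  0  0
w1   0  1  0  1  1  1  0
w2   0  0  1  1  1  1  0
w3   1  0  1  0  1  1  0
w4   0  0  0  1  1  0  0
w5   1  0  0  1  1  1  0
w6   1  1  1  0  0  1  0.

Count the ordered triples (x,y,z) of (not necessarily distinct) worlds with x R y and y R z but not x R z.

18

Enumerating: (w1,w3,w0), (w1,w3,w2), (w1,w5,w0), (w2,w3,w0), (w2,w5,w0), (w3,w2,w3), (w3,w4,w3), (w3,w5,w3), (w4,w3,w0), (w4,w3,w2), (w4,w3,w5), (w5,w3,w2), (w6,w1,w3), (w6,w1,w4), (w6,w2,w3), (w6,w2,w4), (w6,w5,w3), (w6,w5,w4).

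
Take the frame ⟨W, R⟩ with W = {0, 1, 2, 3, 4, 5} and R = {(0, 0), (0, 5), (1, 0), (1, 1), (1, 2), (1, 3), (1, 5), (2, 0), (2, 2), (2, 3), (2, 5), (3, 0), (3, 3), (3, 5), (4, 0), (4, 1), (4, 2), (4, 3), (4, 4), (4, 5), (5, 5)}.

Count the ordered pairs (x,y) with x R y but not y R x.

15

Enumerating: (0,5), (1,0), (1,2), (1,3), (1,5), (2,0), (2,3), (2,5), (3,0), (3,5), (4,0), (4,1), (4,2), (4,3), (4,5).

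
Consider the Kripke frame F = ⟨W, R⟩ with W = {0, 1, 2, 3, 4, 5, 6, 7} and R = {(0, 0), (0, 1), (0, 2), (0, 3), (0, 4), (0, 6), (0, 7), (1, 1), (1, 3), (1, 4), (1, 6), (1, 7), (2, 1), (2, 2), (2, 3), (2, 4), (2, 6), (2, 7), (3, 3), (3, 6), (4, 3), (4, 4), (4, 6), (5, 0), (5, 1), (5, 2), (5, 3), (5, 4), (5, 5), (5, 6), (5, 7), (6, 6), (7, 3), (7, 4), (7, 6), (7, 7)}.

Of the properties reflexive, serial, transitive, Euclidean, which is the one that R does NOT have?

Reflexive: yes — every world is R-related to itself.
Serial: yes — every world has a successor (e.g. 0 R 0).
Transitive: yes — every two-step R-path is closed by a direct edge.
Euclidean: no — 0 R 1 and 0 R 2, but not 1 R 2.
Only Euclidean fails.

Euclidean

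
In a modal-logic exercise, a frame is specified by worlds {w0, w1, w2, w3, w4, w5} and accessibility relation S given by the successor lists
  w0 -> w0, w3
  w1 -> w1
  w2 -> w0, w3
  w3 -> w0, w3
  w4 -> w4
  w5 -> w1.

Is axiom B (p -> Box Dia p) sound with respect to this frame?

The schema B characterises exactly the symmetric frames.
Symmetric: no — w2 S w0 but not w0 S w2.

No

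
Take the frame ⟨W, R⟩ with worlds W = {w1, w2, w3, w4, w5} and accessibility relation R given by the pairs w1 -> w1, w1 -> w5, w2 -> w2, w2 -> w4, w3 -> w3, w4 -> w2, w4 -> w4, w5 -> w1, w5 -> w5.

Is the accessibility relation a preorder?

Yes

Reflexive: yes — every world is R-related to itself.
Transitive: yes — every two-step R-path is closed by a direct edge.
So R is a preorder.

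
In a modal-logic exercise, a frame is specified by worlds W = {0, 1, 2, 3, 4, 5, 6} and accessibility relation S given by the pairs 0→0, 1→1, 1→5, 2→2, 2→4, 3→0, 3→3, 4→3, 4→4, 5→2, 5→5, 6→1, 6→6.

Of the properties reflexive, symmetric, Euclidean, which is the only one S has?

Reflexive: yes — every world is S-related to itself.
Symmetric: no — 1 S 5 but not 5 S 1.
Euclidean: no — 1 S 5 and 1 S 1, but not 5 S 1.
Only reflexive holds.

reflexive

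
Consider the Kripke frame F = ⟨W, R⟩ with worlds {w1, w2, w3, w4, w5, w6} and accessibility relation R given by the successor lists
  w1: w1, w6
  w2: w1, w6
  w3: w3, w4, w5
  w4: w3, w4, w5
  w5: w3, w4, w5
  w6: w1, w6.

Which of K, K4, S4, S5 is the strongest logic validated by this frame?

Transitive (axiom 4): yes — every two-step R-path is closed by a direct edge.
Reflexive (axiom T): no — w2 is not related to itself.
Euclidean (axiom 5): yes — any two successors of a common world are R-related.
So F validates K, K4; S4 would additionally require R to be reflexive. The strongest is K4.

K4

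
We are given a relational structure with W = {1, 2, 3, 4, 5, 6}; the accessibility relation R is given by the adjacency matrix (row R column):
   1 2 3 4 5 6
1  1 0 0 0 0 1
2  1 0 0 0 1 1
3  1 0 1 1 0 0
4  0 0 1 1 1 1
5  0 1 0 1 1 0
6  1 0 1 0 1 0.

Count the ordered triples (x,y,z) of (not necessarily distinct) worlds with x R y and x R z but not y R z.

Enumerating: (1,6,6), (2,1,5), (2,5,1), (2,5,6), (2,6,6), (3,1,3), (3,1,4), (3,4,1), (4,3,5), (4,3,6), (4,5,3), (4,5,6), … and 10 more.
Total: 22.

22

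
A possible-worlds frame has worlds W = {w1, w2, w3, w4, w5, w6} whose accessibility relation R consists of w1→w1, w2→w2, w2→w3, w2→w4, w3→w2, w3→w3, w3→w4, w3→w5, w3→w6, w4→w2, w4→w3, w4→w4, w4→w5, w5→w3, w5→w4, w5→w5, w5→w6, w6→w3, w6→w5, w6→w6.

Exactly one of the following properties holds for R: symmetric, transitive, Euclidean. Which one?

Symmetric: yes — every pair in R has its reverse in R.
Transitive: no — w2 R w3 and w3 R w5, but not w2 R w5.
Euclidean: no — w3 R w2 and w3 R w5, but not w2 R w5.
Only symmetric holds.

symmetric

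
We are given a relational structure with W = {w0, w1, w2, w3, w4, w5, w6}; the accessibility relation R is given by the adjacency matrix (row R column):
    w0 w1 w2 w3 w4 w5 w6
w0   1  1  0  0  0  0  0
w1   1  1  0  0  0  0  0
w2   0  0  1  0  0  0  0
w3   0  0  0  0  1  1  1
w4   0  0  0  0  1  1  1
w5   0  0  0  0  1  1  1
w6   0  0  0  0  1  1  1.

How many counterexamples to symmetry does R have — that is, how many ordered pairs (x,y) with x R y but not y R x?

3

Enumerating: (w3,w4), (w3,w5), (w3,w6).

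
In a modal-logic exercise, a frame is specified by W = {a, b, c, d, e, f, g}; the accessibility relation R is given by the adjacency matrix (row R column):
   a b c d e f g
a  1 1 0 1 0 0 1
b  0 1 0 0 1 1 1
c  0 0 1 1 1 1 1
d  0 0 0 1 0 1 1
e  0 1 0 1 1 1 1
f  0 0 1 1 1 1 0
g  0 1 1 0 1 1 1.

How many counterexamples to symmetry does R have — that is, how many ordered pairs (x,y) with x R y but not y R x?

Enumerating: (a,b), (a,d), (a,g), (b,f), (c,d), (c,e), (d,g), (e,d), (g,f).

9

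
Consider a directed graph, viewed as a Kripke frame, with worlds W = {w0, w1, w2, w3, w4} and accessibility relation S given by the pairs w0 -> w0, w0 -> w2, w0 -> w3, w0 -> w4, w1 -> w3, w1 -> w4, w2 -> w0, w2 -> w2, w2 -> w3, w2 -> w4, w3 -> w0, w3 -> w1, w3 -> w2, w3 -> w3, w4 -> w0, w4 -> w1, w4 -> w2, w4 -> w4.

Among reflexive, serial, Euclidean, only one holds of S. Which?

Reflexive: no — w1 is not related to itself.
Serial: yes — every world has a successor (e.g. w0 S w0).
Euclidean: no — w0 S w3 and w0 S w4, but not w3 S w4.
Only serial holds.

serial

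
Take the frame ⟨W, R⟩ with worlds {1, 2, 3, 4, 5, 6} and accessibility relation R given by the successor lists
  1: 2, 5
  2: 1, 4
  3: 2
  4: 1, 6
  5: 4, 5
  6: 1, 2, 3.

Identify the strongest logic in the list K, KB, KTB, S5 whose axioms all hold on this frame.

K

Symmetric (axiom B): no — 1 R 5 but not 5 R 1.
Reflexive (axiom T): no — 1 is not related to itself.
Euclidean (axiom 5): no — 1 R 2 and 1 R 5, but not 2 R 5.
So F validates K; KB would additionally require R to be symmetric. The strongest is K.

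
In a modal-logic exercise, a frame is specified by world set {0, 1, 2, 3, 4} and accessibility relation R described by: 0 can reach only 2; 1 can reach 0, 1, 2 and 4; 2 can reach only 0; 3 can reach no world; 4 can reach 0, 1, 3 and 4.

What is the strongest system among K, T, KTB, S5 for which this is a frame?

Reflexive (axiom T): no — 0 is not related to itself.
Symmetric (axiom B): no — 1 R 0 but not 0 R 1.
Euclidean (axiom 5): no — 1 R 0 and 1 R 4, but not 0 R 4.
So F validates K; T would additionally require R to be reflexive. The strongest is K.

K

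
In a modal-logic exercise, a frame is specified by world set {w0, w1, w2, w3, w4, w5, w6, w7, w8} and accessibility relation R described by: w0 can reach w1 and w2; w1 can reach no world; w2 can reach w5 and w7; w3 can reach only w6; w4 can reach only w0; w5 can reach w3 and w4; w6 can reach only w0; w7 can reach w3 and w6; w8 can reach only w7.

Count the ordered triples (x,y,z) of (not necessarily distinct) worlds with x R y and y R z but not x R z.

16

Enumerating: (w0,w2,w5), (w0,w2,w7), (w2,w5,w3), (w2,w5,w4), (w2,w7,w3), (w2,w7,w6), (w3,w6,w0), (w4,w0,w1), (w4,w0,w2), (w5,w3,w6), (w5,w4,w0), (w6,w0,w1), (w6,w0,w2), (w7,w6,w0), (w8,w7,w3), (w8,w7,w6).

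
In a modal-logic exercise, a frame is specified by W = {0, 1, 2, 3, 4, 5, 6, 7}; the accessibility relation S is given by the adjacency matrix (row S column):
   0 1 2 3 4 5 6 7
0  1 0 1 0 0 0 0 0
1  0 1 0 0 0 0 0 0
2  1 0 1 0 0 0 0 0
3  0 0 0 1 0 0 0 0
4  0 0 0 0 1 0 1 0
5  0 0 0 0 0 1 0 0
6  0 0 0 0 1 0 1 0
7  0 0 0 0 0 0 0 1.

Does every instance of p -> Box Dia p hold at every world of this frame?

The schema B characterises exactly the symmetric frames.
Symmetric: yes — every pair in S has its reverse in S.

Yes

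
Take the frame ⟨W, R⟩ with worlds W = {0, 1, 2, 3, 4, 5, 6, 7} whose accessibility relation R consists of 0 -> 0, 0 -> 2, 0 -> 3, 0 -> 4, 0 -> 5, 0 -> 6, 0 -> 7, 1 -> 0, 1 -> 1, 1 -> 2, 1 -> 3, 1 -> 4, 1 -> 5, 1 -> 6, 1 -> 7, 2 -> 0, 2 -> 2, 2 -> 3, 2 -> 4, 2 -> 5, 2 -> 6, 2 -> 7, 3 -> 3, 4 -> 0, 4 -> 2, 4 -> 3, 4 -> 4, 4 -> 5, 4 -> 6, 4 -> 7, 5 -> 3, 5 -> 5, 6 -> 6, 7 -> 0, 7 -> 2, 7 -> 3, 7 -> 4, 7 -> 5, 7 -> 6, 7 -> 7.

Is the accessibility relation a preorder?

Yes

Reflexive: yes — every world is R-related to itself.
Transitive: yes — every two-step R-path is closed by a direct edge.
So R is a preorder.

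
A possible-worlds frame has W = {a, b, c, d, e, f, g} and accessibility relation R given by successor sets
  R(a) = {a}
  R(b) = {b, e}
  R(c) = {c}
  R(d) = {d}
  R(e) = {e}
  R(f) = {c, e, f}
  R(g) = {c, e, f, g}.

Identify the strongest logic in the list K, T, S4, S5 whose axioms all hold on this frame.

Reflexive (axiom T): yes — every world is R-related to itself.
Transitive (axiom 4): yes — every two-step R-path is closed by a direct edge.
Euclidean (axiom 5): no — f R c and f R e, but not c R e.
So F validates K, T, S4; S5 would additionally require R to be Euclidean. The strongest is S4.

S4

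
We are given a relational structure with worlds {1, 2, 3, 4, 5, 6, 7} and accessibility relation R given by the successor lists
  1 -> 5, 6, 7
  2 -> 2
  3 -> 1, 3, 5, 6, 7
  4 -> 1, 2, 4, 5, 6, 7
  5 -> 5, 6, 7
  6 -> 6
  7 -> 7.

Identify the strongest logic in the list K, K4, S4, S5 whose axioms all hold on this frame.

K4

Transitive (axiom 4): yes — every two-step R-path is closed by a direct edge.
Reflexive (axiom T): no — 1 is not related to itself.
Euclidean (axiom 5): no — 1 R 6 and 1 R 5, but not 6 R 5.
So F validates K, K4; S4 would additionally require R to be reflexive. The strongest is K4.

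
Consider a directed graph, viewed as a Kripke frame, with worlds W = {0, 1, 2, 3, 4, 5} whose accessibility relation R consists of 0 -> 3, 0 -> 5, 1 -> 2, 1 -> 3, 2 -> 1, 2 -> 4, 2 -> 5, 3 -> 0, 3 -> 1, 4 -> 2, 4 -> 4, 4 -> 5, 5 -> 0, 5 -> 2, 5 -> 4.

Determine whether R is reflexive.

No

Reflexive: no — 0 is not related to itself.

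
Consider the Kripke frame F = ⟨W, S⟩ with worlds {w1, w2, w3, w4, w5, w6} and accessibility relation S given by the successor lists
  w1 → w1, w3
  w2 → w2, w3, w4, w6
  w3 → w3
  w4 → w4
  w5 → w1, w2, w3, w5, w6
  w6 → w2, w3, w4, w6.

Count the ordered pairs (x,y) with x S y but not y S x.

Enumerating: (w1,w3), (w2,w3), (w2,w4), (w5,w1), (w5,w2), (w5,w3), (w5,w6), (w6,w3), (w6,w4).

9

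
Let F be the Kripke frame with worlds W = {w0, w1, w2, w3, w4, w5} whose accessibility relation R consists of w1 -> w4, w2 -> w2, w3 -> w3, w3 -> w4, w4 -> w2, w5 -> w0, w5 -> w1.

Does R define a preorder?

No

Reflexive: no — w0 is not related to itself.
Transitive: no — w1 R w4 and w4 R w2, but not w1 R w2.
So R is not a preorder.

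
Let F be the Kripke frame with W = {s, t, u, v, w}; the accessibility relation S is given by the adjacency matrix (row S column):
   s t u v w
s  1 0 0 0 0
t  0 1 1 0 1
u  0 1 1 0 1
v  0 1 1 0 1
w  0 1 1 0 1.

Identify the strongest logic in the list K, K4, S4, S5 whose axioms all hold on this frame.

K4

Transitive (axiom 4): yes — every two-step S-path is closed by a direct edge.
Reflexive (axiom T): no — v is not related to itself.
Euclidean (axiom 5): yes — any two successors of a common world are S-related.
So F validates K, K4; S4 would additionally require S to be reflexive. The strongest is K4.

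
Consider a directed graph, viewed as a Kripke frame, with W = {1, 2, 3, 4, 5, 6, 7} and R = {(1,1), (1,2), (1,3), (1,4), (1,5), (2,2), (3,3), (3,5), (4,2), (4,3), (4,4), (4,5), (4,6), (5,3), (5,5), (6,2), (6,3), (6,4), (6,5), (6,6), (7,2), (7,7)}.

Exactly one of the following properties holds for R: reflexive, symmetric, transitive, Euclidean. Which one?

Reflexive: yes — every world is R-related to itself.
Symmetric: no — 1 R 2 but not 2 R 1.
Transitive: no — 1 R 4 and 4 R 6, but not 1 R 6.
Euclidean: no — 1 R 2 and 1 R 3, but not 2 R 3.
Only reflexive holds.

reflexive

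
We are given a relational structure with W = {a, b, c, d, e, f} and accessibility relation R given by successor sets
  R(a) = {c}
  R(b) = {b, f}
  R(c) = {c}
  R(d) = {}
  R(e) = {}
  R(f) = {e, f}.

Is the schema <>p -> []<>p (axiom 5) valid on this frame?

Axiom 5 corresponds to the accessibility relation being Euclidean.
Euclidean: no — b R f and b R b, but not f R b.

No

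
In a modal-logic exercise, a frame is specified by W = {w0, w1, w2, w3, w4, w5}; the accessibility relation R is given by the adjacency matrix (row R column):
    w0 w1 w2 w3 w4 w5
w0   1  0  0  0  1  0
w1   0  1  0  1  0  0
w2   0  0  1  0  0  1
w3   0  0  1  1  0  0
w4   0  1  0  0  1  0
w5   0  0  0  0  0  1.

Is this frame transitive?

No

Transitive: no — w0 R w4 and w4 R w1, but not w0 R w1.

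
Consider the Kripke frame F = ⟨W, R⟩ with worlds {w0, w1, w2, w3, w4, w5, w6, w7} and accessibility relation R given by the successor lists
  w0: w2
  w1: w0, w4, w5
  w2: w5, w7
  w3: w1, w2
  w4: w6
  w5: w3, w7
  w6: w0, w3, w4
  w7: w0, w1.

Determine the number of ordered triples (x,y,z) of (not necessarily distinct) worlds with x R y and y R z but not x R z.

Enumerating: (w0,w2,w5), (w0,w2,w7), (w1,w0,w2), (w1,w4,w6), (w1,w5,w3), (w1,w5,w7), (w2,w5,w3), (w2,w7,w0), (w2,w7,w1), (w3,w1,w0), (w3,w1,w4), (w3,w1,w5), … and 16 more.
Total: 28.

28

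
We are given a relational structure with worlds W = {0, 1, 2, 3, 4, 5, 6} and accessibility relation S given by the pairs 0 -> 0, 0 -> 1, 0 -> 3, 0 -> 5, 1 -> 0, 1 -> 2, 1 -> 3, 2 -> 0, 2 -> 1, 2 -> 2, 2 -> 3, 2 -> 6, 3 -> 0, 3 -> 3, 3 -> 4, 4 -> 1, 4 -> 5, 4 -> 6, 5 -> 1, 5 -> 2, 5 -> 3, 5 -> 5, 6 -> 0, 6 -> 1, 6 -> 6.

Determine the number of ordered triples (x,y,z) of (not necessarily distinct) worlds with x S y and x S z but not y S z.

Enumerating: (0,1,1), (0,1,5), (0,3,1), (0,3,5), (0,5,0), (1,0,2), (1,3,2), (2,0,2), (2,0,6), (2,1,1), (2,1,6), (2,3,1), … and 22 more.
Total: 34.

34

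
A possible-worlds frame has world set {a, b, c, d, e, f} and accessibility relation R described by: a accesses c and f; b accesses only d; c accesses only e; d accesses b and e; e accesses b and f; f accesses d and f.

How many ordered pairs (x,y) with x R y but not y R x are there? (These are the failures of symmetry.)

7

Enumerating: (a,c), (a,f), (c,e), (d,e), (e,b), (e,f), (f,d).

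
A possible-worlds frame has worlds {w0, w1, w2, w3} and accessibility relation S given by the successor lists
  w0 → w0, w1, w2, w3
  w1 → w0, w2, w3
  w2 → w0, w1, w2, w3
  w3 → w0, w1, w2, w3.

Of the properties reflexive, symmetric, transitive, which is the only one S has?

Reflexive: no — w1 is not related to itself.
Symmetric: yes — every pair in S has its reverse in S.
Transitive: no — w1 S w0 and w0 S w1, but not w1 S w1.
Only symmetric holds.

symmetric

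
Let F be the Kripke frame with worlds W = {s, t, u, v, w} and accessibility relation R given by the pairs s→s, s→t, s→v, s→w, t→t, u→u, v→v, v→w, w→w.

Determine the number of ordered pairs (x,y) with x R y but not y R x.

4

Enumerating: (s,t), (s,v), (s,w), (v,w).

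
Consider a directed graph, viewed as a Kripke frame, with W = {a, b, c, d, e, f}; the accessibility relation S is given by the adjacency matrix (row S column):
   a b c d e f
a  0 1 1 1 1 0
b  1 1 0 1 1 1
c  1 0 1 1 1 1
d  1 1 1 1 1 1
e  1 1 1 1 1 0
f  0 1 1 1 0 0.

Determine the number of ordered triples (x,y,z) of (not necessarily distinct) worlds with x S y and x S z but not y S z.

Enumerating: (a,b,c), (a,c,b), (b,a,a), (b,a,f), (b,e,f), (b,f,a), (b,f,e), (b,f,f), (c,a,a), (c,a,f), (c,e,f), (c,f,a), … and 15 more.
Total: 27.

27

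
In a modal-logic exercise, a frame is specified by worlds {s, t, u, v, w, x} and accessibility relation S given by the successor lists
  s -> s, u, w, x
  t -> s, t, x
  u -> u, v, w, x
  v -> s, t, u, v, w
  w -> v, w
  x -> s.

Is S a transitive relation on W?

Transitive: no — s S u and u S v, but not s S v.

No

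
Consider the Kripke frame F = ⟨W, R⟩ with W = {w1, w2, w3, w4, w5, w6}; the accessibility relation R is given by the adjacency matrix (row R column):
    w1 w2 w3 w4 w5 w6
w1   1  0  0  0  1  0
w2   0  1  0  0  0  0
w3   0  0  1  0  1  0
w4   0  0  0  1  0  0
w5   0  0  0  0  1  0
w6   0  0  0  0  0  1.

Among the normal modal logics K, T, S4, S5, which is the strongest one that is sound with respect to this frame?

S4

Reflexive (axiom T): yes — every world is R-related to itself.
Transitive (axiom 4): yes — every two-step R-path is closed by a direct edge.
Euclidean (axiom 5): no — w1 R w5 and w1 R w1, but not w5 R w1.
So F validates K, T, S4; S5 would additionally require R to be Euclidean. The strongest is S4.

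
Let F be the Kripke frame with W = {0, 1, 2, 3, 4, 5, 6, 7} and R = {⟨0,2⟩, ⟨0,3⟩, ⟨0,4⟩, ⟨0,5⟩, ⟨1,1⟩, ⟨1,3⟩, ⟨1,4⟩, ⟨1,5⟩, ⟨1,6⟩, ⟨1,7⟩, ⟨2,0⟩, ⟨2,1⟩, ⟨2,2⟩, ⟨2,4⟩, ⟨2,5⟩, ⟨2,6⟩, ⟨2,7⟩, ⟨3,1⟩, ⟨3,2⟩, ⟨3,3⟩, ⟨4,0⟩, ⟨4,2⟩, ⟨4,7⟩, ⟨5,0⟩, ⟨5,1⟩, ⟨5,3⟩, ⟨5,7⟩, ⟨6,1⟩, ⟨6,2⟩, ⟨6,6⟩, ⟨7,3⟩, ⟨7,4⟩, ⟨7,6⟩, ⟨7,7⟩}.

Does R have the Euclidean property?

No

Euclidean: no — 0 R 2 and 0 R 3, but not 2 R 3.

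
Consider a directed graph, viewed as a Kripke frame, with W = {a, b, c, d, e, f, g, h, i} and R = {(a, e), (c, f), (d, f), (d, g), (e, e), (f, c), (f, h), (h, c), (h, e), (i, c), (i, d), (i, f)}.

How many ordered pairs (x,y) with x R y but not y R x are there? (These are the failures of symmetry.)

Enumerating: (a,e), (d,f), (d,g), (f,h), (h,c), (h,e), (i,c), (i,d), (i,f).

9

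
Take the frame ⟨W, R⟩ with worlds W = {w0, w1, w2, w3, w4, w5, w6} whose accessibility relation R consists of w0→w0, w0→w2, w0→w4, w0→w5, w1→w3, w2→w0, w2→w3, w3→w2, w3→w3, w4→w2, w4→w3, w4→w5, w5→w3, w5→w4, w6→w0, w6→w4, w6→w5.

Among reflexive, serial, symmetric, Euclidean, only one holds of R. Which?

serial

Reflexive: no — w1 is not related to itself.
Serial: yes — every world has a successor (e.g. w0 R w0).
Symmetric: no — w0 R w4 but not w4 R w0.
Euclidean: no — w0 R w2 and w0 R w4, but not w2 R w4.
Only serial holds.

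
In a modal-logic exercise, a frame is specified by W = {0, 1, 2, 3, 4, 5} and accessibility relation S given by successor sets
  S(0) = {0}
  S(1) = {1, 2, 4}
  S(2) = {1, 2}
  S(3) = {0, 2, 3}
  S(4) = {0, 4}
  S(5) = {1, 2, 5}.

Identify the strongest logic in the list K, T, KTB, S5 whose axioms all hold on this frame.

Reflexive (axiom T): yes — every world is S-related to itself.
Symmetric (axiom B): no — 1 S 4 but not 4 S 1.
Euclidean (axiom 5): no — 1 S 2 and 1 S 4, but not 2 S 4.
So F validates K, T; KTB would additionally require S to be symmetric. The strongest is T.

T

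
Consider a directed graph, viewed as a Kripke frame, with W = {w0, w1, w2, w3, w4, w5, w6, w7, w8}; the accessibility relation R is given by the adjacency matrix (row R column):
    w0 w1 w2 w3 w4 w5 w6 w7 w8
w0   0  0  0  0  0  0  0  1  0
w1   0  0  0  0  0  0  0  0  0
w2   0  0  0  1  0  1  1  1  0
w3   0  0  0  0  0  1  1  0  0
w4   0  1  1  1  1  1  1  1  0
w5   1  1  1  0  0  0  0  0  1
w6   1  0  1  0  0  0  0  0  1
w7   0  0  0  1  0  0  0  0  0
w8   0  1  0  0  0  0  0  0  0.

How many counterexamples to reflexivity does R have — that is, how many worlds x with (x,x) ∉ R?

Enumerating: w0, w1, w2, w3, w5, w6, w7, w8.

8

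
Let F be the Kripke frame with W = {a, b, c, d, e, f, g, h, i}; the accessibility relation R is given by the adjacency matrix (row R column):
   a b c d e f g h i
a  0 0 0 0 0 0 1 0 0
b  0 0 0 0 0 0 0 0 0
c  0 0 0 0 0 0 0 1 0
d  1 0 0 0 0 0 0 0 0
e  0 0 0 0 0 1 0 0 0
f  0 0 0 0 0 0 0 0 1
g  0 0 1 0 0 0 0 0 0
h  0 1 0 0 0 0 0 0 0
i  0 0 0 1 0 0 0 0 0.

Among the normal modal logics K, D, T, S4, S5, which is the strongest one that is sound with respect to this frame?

K

Serial (axiom D): no — b has no R-successor.
Reflexive (axiom T): no — a is not related to itself.
Transitive (axiom 4): no — a R g and g R c, but not a R c.
Euclidean (axiom 5): no — a R g and a R g, but not g R g.
So F validates K; D would additionally require R to be serial. The strongest is K.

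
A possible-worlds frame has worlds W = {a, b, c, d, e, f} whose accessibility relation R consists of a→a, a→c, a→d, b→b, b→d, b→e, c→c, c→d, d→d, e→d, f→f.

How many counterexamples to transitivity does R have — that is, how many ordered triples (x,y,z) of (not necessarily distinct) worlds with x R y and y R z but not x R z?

R is transitive; there are no such tuples.

0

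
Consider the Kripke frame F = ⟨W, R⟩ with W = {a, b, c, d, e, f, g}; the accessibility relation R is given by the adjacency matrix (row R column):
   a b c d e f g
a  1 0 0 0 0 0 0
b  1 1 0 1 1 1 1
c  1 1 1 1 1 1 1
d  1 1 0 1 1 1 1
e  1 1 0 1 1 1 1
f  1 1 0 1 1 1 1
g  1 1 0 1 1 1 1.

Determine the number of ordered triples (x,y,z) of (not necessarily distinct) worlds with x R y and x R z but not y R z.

36

Enumerating: (b,a,b), (b,a,d), (b,a,e), (b,a,f), (b,a,g), (c,a,b), (c,a,c), (c,a,d), (c,a,e), (c,a,f), (c,a,g), (c,b,c), … and 24 more.
Total: 36.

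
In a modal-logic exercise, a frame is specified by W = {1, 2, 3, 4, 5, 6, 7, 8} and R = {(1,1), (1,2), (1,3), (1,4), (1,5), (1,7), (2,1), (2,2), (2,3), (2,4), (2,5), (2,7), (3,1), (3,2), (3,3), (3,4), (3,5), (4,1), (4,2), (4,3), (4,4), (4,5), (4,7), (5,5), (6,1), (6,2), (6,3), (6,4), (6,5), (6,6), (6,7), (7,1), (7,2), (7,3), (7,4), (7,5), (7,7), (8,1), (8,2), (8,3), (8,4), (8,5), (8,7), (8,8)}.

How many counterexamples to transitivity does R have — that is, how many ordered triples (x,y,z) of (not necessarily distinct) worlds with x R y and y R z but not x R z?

Enumerating: (3,1,7), (3,2,7), (3,4,7).

3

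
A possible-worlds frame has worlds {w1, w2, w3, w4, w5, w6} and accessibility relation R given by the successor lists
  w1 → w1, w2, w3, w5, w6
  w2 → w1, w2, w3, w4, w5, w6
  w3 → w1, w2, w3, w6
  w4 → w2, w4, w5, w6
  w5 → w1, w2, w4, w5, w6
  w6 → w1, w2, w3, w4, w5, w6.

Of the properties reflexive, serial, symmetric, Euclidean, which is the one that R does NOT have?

Euclidean

Reflexive: yes — every world is R-related to itself.
Serial: yes — every world has a successor (e.g. w1 R w1).
Symmetric: yes — every pair in R has its reverse in R.
Euclidean: no — w1 R w3 and w1 R w5, but not w3 R w5.
Only Euclidean fails.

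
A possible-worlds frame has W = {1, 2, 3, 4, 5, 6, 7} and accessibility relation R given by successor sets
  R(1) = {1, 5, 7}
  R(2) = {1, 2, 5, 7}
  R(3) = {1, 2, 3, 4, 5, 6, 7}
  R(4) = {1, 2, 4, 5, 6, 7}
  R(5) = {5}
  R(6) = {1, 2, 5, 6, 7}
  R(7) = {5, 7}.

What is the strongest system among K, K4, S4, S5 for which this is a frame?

Transitive (axiom 4): yes — every two-step R-path is closed by a direct edge.
Reflexive (axiom T): yes — every world is R-related to itself.
Euclidean (axiom 5): no — 1 R 5 and 1 R 7, but not 5 R 7.
So F validates K, K4, S4; S5 would additionally require R to be Euclidean. The strongest is S4.

S4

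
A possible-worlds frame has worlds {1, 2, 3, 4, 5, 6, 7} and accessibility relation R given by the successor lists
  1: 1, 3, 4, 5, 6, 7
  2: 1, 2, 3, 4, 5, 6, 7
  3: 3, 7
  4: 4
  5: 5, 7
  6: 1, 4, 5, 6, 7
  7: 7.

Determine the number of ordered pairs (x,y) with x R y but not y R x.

Enumerating: (1,3), (1,4), (1,5), (1,7), (2,1), (2,3), (2,4), (2,5), (2,6), (2,7), (3,7), (5,7), (6,4), (6,5), (6,7).

15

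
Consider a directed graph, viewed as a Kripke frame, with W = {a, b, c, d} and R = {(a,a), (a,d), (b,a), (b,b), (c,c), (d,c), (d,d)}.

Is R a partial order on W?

No

Reflexive: yes — every world is R-related to itself.
Transitive: no — a R d and d R c, but not a R c.
Antisymmetric: yes — no distinct pair is related both ways.
So R is not a partial order.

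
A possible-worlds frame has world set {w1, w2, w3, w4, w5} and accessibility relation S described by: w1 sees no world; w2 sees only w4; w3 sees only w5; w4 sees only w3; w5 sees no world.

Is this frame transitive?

Transitive: no — w2 S w4 and w4 S w3, but not w2 S w3.

No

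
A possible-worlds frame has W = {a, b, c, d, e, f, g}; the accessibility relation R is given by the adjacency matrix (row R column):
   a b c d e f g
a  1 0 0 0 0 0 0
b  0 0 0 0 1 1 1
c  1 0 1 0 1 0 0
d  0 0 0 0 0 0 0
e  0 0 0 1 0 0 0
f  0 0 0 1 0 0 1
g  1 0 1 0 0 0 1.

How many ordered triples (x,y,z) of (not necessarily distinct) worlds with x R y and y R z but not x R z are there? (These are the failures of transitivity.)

Enumerating: (b,e,d), (b,f,d), (b,g,a), (b,g,c), (c,e,d), (f,g,a), (f,g,c), (g,c,e).

8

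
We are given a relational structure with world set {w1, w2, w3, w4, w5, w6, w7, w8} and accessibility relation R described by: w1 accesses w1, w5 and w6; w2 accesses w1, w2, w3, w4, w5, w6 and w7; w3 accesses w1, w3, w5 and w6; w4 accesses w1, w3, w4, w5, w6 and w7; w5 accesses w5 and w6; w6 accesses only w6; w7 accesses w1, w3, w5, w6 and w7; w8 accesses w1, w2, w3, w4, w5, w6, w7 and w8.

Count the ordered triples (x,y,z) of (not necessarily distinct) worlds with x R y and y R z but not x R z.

0

R is transitive; there are no such tuples.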